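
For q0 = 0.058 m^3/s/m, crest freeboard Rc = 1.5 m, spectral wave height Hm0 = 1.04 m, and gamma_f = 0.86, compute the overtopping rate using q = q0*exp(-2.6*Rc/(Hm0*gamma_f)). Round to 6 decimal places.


q = q0 * exp(-2.6 * Rc / (Hm0 * gamma_f))
Exponent = -2.6 * 1.5 / (1.04 * 0.86)
= -2.6 * 1.5 / 0.8944
= -4.360465
exp(-4.360465) = 0.012772
q = 0.058 * 0.012772
q = 0.000741 m^3/s/m

0.000741


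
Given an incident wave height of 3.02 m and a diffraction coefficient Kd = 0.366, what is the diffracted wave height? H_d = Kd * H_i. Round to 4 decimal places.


H_d = Kd * H_i
H_d = 0.366 * 3.02
H_d = 1.1053 m

1.1053


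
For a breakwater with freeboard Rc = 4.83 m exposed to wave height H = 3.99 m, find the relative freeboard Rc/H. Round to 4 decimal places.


Relative freeboard = Rc / H
= 4.83 / 3.99
= 1.2105

1.2105


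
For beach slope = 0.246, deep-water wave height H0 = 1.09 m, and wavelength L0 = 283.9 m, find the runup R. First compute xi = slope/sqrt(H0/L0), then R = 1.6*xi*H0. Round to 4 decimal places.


xi = slope / sqrt(H0/L0)
H0/L0 = 1.09/283.9 = 0.003839
sqrt(0.003839) = 0.061963
xi = 0.246 / 0.061963 = 3.970128
R = 1.6 * xi * H0 = 1.6 * 3.970128 * 1.09
R = 6.9239 m

6.9239


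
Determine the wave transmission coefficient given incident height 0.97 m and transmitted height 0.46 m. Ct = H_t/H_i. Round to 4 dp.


Ct = H_t / H_i
Ct = 0.46 / 0.97
Ct = 0.4742

0.4742


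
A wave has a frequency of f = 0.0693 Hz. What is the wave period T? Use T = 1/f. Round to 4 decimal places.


T = 1 / f
T = 1 / 0.0693
T = 14.4300 s

14.4300


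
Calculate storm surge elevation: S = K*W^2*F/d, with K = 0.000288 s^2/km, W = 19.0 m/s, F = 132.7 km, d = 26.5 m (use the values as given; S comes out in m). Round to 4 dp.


S = K * W^2 * F / d
W^2 = 19.0^2 = 361.00
S = 0.000288 * 361.00 * 132.7 / 26.5
Numerator = 0.000288 * 361.00 * 132.7 = 13.796554
S = 13.796554 / 26.5 = 0.5206 m

0.5206


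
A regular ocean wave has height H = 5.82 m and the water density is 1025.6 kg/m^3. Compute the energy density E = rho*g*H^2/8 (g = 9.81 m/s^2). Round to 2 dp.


E = (1/8) * rho * g * H^2
E = (1/8) * 1025.6 * 9.81 * 5.82^2
E = 0.125 * 1025.6 * 9.81 * 33.8724
E = 42599.35 J/m^2

42599.35


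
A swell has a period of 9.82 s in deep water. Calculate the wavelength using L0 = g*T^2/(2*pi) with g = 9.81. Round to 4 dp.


L0 = g * T^2 / (2 * pi)
L0 = 9.81 * 9.82^2 / (2 * pi)
L0 = 9.81 * 96.4324 / 6.28319
L0 = 946.0018 / 6.28319
L0 = 150.5609 m

150.5609


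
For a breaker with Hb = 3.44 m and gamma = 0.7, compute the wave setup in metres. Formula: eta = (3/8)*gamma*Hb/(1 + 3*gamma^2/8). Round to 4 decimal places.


eta = (3/8) * gamma * Hb / (1 + 3*gamma^2/8)
Numerator = (3/8) * 0.7 * 3.44 = 0.903000
Denominator = 1 + 3*0.7^2/8 = 1 + 0.183750 = 1.183750
eta = 0.903000 / 1.183750
eta = 0.7628 m

0.7628


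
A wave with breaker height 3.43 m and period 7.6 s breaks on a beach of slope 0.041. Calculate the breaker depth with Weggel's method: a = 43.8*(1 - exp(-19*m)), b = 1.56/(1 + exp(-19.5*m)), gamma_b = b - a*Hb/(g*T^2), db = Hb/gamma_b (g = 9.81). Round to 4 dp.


a = 43.8 * (1 - exp(-19 * m))
exp(-19 * 0.041) = exp(-0.7790) = 0.458865
a = 43.8 * (1 - 0.458865) = 23.701728
b = 1.56 / (1 + exp(-19.5 * m))
exp(-19.5 * 0.041) = exp(-0.7995) = 0.449554
b = 1.56 / (1 + 0.449554) = 1.076193
Hb / (g * T^2) = 3.43 / (9.81 * 7.6^2) = 3.43 / 566.6256 = 0.00605338
gamma_b = b - a * Hb/(g*T^2) = 1.076193 - 23.701728 * 0.00605338 = 0.932718
db = Hb / gamma_b = 3.43 / 0.932718
db = 3.6774 m

3.6774


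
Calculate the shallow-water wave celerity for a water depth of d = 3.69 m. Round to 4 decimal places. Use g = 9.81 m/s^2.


Using the shallow-water approximation:
C = sqrt(g * d) = sqrt(9.81 * 3.69)
C = sqrt(36.1989)
C = 6.0166 m/s

6.0166


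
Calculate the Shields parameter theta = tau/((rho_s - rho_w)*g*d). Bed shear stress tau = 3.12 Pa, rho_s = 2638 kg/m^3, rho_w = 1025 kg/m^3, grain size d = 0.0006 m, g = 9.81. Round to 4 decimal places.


theta = tau / ((rho_s - rho_w) * g * d)
rho_s - rho_w = 2638 - 1025 = 1613
Denominator = 1613 * 9.81 * 0.0006 = 9.494118
theta = 3.12 / 9.494118
theta = 0.3286

0.3286


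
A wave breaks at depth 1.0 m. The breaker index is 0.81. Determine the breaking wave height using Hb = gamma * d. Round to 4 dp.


Hb = gamma * d
Hb = 0.81 * 1.0
Hb = 0.8100 m

0.8100


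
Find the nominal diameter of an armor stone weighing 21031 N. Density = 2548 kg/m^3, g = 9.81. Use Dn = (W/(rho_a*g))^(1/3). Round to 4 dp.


V = W / (rho_a * g)
V = 21031 / (2548 * 9.81)
V = 21031 / 24995.88
V = 0.841379 m^3
Dn = V^(1/3) = 0.841379^(1/3)
Dn = 0.9441 m

0.9441


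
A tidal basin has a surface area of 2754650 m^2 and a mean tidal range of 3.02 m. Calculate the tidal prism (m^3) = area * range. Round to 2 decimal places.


Tidal prism = Area * Tidal range
P = 2754650 * 3.02
P = 8319043.00 m^3

8319043.00


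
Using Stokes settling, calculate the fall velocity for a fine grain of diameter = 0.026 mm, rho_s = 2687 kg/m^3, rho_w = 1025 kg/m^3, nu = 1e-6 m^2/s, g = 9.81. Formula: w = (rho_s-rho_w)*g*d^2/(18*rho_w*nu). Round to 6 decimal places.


w = (rho_s - rho_w) * g * d^2 / (18 * rho_w * nu)
d = 0.026 mm = 0.000026 m
rho_s - rho_w = 2687 - 1025 = 1662
Numerator = 1662 * 9.81 * (0.000026)^2 = 0.000011021653
Denominator = 18 * 1025 * 1e-6 = 0.018450
w = 0.000597 m/s

0.000597


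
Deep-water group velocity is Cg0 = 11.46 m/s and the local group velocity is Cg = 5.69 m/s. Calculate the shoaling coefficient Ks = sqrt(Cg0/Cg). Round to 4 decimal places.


Ks = sqrt(Cg0 / Cg)
Ks = sqrt(11.46 / 5.69)
Ks = sqrt(2.0141)
Ks = 1.4192

1.4192


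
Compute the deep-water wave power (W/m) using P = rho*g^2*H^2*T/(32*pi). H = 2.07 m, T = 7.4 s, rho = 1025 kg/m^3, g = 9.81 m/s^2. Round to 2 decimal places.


P = rho * g^2 * H^2 * T / (32 * pi)
P = 1025 * 9.81^2 * 2.07^2 * 7.4 / (32 * pi)
P = 1025 * 96.2361 * 4.2849 * 7.4 / 100.53096
P = 31112.47 W/m

31112.47


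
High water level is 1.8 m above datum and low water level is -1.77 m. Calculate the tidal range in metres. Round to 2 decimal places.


Tidal range = High water - Low water
Tidal range = 1.8 - (-1.77)
Tidal range = 3.57 m

3.57


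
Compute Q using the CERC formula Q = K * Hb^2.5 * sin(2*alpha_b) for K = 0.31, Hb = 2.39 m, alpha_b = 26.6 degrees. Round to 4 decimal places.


Q = K * Hb^2.5 * sin(2 * alpha_b)
Hb^2.5 = 2.39^2.5 = 8.830692
sin(2 * 26.6) = sin(53.2) = 0.800731
Q = 0.31 * 8.830692 * 0.800731
Q = 2.1920 m^3/s

2.1920


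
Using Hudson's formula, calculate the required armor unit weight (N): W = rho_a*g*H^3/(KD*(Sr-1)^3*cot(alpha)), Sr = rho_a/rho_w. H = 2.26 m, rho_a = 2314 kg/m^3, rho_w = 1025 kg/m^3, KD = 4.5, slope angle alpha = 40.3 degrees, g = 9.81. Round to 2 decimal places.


Sr = rho_a / rho_w = 2314 / 1025 = 2.257561
(Sr - 1) = 1.257561
(Sr - 1)^3 = 1.988782
cot(40.3) = 1 / tan(40.3) = 1 / 0.848062 = 1.179160
Numerator = 2314 * 9.81 * 2.26^3 = 262034.0199
Denominator = 4.5 * 1.988782 * 1.179160 = 10.552910
W = 262034.0199 / 10.552910
W = 24830.50 N

24830.50


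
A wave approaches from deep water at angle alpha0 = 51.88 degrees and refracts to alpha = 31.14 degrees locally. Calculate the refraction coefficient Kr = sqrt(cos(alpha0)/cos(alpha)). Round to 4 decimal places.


Kr = sqrt(cos(alpha0) / cos(alpha))
cos(51.88) = 0.617311
cos(31.14) = 0.855906
Kr = sqrt(0.617311 / 0.855906)
Kr = sqrt(0.721236)
Kr = 0.8493

0.8493


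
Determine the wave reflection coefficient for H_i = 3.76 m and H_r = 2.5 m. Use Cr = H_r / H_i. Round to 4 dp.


Cr = H_r / H_i
Cr = 2.5 / 3.76
Cr = 0.6649

0.6649


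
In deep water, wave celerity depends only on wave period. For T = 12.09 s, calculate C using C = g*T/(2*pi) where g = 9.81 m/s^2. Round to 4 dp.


We use the deep-water celerity formula:
C = g * T / (2 * pi)
C = 9.81 * 12.09 / (2 * 3.14159...)
C = 118.602900 / 6.283185
C = 18.8762 m/s

18.8762


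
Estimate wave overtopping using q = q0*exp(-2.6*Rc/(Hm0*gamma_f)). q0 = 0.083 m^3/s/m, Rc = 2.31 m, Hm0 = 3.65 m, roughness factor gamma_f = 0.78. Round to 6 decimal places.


q = q0 * exp(-2.6 * Rc / (Hm0 * gamma_f))
Exponent = -2.6 * 2.31 / (3.65 * 0.78)
= -2.6 * 2.31 / 2.8470
= -2.109589
exp(-2.109589) = 0.121288
q = 0.083 * 0.121288
q = 0.010067 m^3/s/m

0.010067


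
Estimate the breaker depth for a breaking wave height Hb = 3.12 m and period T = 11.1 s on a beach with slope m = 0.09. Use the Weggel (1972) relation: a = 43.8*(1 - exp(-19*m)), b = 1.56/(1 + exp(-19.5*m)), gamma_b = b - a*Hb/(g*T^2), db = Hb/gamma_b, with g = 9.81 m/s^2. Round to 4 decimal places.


a = 43.8 * (1 - exp(-19 * m))
exp(-19 * 0.09) = exp(-1.7100) = 0.180866
a = 43.8 * (1 - 0.180866) = 35.878078
b = 1.56 / (1 + exp(-19.5 * m))
exp(-19.5 * 0.09) = exp(-1.7550) = 0.172907
b = 1.56 / (1 + 0.172907) = 1.330028
Hb / (g * T^2) = 3.12 / (9.81 * 11.1^2) = 3.12 / 1208.6901 = 0.00258131
gamma_b = b - a * Hb/(g*T^2) = 1.330028 - 35.878078 * 0.00258131 = 1.237416
db = Hb / gamma_b = 3.12 / 1.237416
db = 2.5214 m

2.5214


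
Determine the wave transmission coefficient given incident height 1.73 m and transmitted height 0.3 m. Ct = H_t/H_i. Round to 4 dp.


Ct = H_t / H_i
Ct = 0.3 / 1.73
Ct = 0.1734

0.1734


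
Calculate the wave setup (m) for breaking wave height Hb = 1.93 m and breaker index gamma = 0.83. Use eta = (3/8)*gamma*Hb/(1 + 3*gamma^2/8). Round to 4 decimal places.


eta = (3/8) * gamma * Hb / (1 + 3*gamma^2/8)
Numerator = (3/8) * 0.83 * 1.93 = 0.600712
Denominator = 1 + 3*0.83^2/8 = 1 + 0.258338 = 1.258338
eta = 0.600712 / 1.258338
eta = 0.4774 m

0.4774


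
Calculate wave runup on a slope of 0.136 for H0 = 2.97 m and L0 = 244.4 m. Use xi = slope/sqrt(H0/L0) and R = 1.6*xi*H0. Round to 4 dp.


xi = slope / sqrt(H0/L0)
H0/L0 = 2.97/244.4 = 0.012152
sqrt(0.012152) = 0.110237
xi = 0.136 / 0.110237 = 1.233705
R = 1.6 * xi * H0 = 1.6 * 1.233705 * 2.97
R = 5.8626 m

5.8626


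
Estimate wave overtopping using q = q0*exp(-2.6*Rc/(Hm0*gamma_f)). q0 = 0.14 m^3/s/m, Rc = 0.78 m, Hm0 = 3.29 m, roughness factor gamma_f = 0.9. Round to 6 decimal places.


q = q0 * exp(-2.6 * Rc / (Hm0 * gamma_f))
Exponent = -2.6 * 0.78 / (3.29 * 0.9)
= -2.6 * 0.78 / 2.9610
= -0.684904
exp(-0.684904) = 0.504139
q = 0.14 * 0.504139
q = 0.070579 m^3/s/m

0.070579


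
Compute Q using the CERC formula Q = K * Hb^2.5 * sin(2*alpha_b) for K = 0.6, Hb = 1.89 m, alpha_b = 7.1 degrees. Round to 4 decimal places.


Q = K * Hb^2.5 * sin(2 * alpha_b)
Hb^2.5 = 1.89^2.5 = 4.910826
sin(2 * 7.1) = sin(14.2) = 0.245307
Q = 0.6 * 4.910826 * 0.245307
Q = 0.7228 m^3/s

0.7228


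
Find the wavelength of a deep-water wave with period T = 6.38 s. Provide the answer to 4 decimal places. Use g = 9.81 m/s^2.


L0 = g * T^2 / (2 * pi)
L0 = 9.81 * 6.38^2 / (2 * pi)
L0 = 9.81 * 40.7044 / 6.28319
L0 = 399.3102 / 6.28319
L0 = 63.5522 m

63.5522


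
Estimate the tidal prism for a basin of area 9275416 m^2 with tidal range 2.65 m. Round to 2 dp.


Tidal prism = Area * Tidal range
P = 9275416 * 2.65
P = 24579852.40 m^3

24579852.40


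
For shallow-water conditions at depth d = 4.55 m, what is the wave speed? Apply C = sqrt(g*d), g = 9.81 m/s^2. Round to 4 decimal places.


Using the shallow-water approximation:
C = sqrt(g * d) = sqrt(9.81 * 4.55)
C = sqrt(44.6355)
C = 6.6810 m/s

6.6810


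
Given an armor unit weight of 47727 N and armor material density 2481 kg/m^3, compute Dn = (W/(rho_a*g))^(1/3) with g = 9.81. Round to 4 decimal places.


V = W / (rho_a * g)
V = 47727 / (2481 * 9.81)
V = 47727 / 24338.61
V = 1.960958 m^3
Dn = V^(1/3) = 1.960958^(1/3)
Dn = 1.2517 m

1.2517


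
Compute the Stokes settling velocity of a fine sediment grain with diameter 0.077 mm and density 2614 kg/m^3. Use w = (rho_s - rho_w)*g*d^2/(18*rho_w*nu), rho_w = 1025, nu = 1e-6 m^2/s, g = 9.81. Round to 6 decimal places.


w = (rho_s - rho_w) * g * d^2 / (18 * rho_w * nu)
d = 0.077 mm = 0.000077 m
rho_s - rho_w = 2614 - 1025 = 1589
Numerator = 1589 * 9.81 * (0.000077)^2 = 0.000092421786
Denominator = 18 * 1025 * 1e-6 = 0.018450
w = 0.005009 m/s

0.005009


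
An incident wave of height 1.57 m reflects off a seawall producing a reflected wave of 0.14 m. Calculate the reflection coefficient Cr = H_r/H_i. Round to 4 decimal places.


Cr = H_r / H_i
Cr = 0.14 / 1.57
Cr = 0.0892

0.0892


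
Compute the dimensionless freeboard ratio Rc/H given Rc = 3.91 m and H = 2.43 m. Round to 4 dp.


Relative freeboard = Rc / H
= 3.91 / 2.43
= 1.6091

1.6091


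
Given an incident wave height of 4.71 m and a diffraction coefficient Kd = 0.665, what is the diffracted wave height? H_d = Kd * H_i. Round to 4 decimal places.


H_d = Kd * H_i
H_d = 0.665 * 4.71
H_d = 3.1322 m

3.1322


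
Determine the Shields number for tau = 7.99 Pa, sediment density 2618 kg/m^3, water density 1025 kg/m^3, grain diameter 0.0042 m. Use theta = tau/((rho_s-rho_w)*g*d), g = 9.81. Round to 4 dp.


theta = tau / ((rho_s - rho_w) * g * d)
rho_s - rho_w = 2618 - 1025 = 1593
Denominator = 1593 * 9.81 * 0.0042 = 65.634786
theta = 7.99 / 65.634786
theta = 0.1217

0.1217


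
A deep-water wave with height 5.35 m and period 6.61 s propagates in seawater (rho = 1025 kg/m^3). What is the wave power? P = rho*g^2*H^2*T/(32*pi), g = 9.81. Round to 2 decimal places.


P = rho * g^2 * H^2 * T / (32 * pi)
P = 1025 * 9.81^2 * 5.35^2 * 6.61 / (32 * pi)
P = 1025 * 96.2361 * 28.6225 * 6.61 / 100.53096
P = 185639.78 W/m

185639.78


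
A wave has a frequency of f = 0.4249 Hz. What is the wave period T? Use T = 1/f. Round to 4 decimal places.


T = 1 / f
T = 1 / 0.4249
T = 2.3535 s

2.3535


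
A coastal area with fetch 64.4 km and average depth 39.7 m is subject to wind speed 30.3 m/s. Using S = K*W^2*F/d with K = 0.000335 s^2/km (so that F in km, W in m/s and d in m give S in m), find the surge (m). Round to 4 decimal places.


S = K * W^2 * F / d
W^2 = 30.3^2 = 918.09
S = 0.000335 * 918.09 * 64.4 / 39.7
Numerator = 0.000335 * 918.09 * 64.4 = 19.806874
S = 19.806874 / 39.7 = 0.4989 m

0.4989


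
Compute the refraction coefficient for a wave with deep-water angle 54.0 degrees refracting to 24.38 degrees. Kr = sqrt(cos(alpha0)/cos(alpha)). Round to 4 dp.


Kr = sqrt(cos(alpha0) / cos(alpha))
cos(54.0) = 0.587785
cos(24.38) = 0.910828
Kr = sqrt(0.587785 / 0.910828)
Kr = sqrt(0.645331)
Kr = 0.8033

0.8033


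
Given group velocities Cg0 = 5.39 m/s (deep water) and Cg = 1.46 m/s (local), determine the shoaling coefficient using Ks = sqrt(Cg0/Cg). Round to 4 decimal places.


Ks = sqrt(Cg0 / Cg)
Ks = sqrt(5.39 / 1.46)
Ks = sqrt(3.6918)
Ks = 1.9214

1.9214


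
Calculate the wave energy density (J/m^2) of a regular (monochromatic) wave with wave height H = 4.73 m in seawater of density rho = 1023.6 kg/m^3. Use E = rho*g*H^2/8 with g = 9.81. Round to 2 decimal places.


E = (1/8) * rho * g * H^2
E = (1/8) * 1023.6 * 9.81 * 4.73^2
E = 0.125 * 1023.6 * 9.81 * 22.3729
E = 28082.23 J/m^2

28082.23


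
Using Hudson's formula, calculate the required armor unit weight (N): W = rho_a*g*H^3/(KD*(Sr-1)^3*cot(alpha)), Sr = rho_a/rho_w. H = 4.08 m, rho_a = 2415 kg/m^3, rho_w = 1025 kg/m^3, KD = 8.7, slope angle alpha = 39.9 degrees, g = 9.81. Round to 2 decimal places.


Sr = rho_a / rho_w = 2415 / 1025 = 2.356098
(Sr - 1) = 1.356098
(Sr - 1)^3 = 2.493864
cot(39.9) = 1 / tan(39.9) = 1 / 0.836130 = 1.195987
Numerator = 2415 * 9.81 * 4.08^3 = 1609039.2262
Denominator = 8.7 * 2.493864 * 1.195987 = 25.948865
W = 1609039.2262 / 25.948865
W = 62008.08 N

62008.08


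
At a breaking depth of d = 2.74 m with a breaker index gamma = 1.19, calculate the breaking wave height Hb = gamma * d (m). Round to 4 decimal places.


Hb = gamma * d
Hb = 1.19 * 2.74
Hb = 3.2606 m

3.2606


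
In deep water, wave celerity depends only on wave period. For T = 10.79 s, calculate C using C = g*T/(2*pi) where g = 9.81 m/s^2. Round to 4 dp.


We use the deep-water celerity formula:
C = g * T / (2 * pi)
C = 9.81 * 10.79 / (2 * 3.14159...)
C = 105.849900 / 6.283185
C = 16.8465 m/s

16.8465


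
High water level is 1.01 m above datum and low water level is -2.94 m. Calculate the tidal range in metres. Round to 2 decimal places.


Tidal range = High water - Low water
Tidal range = 1.01 - (-2.94)
Tidal range = 3.95 m

3.95


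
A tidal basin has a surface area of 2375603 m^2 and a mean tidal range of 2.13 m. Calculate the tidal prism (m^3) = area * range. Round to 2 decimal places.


Tidal prism = Area * Tidal range
P = 2375603 * 2.13
P = 5060034.39 m^3

5060034.39


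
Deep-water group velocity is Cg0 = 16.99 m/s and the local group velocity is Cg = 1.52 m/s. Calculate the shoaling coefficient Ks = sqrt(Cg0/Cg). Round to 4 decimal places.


Ks = sqrt(Cg0 / Cg)
Ks = sqrt(16.99 / 1.52)
Ks = sqrt(11.1776)
Ks = 3.3433

3.3433


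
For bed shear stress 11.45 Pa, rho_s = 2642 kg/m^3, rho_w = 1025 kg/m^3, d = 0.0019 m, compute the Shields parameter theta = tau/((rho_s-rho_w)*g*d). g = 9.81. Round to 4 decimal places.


theta = tau / ((rho_s - rho_w) * g * d)
rho_s - rho_w = 2642 - 1025 = 1617
Denominator = 1617 * 9.81 * 0.0019 = 30.139263
theta = 11.45 / 30.139263
theta = 0.3799

0.3799


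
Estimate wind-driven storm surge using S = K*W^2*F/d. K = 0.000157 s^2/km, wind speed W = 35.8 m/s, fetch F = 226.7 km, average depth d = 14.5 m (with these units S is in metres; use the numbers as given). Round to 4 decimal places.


S = K * W^2 * F / d
W^2 = 35.8^2 = 1281.64
S = 0.000157 * 1281.64 * 226.7 / 14.5
Numerator = 0.000157 * 1281.64 * 226.7 = 45.616003
S = 45.616003 / 14.5 = 3.1459 m

3.1459


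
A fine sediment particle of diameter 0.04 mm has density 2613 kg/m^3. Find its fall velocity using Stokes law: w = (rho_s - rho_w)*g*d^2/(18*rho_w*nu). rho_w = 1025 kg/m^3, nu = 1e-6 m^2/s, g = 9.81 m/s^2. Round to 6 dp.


w = (rho_s - rho_w) * g * d^2 / (18 * rho_w * nu)
d = 0.04 mm = 0.000040 m
rho_s - rho_w = 2613 - 1025 = 1588
Numerator = 1588 * 9.81 * (0.000040)^2 = 0.000024925248
Denominator = 18 * 1025 * 1e-6 = 0.018450
w = 0.001351 m/s

0.001351


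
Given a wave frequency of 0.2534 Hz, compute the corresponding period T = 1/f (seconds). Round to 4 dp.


T = 1 / f
T = 1 / 0.2534
T = 3.9463 s

3.9463


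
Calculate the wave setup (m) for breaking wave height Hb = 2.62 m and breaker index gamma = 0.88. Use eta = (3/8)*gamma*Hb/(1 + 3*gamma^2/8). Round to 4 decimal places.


eta = (3/8) * gamma * Hb / (1 + 3*gamma^2/8)
Numerator = (3/8) * 0.88 * 2.62 = 0.864600
Denominator = 1 + 3*0.88^2/8 = 1 + 0.290400 = 1.290400
eta = 0.864600 / 1.290400
eta = 0.6700 m

0.6700


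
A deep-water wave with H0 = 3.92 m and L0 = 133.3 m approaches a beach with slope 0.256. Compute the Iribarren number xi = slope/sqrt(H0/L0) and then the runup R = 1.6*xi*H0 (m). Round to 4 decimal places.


xi = slope / sqrt(H0/L0)
H0/L0 = 3.92/133.3 = 0.029407
sqrt(0.029407) = 0.171486
xi = 0.256 / 0.171486 = 1.492836
R = 1.6 * xi * H0 = 1.6 * 1.492836 * 3.92
R = 9.3631 m

9.3631


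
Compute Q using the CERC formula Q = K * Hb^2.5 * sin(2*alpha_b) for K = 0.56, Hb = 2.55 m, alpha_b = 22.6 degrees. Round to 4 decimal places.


Q = K * Hb^2.5 * sin(2 * alpha_b)
Hb^2.5 = 2.55^2.5 = 10.383660
sin(2 * 22.6) = sin(45.2) = 0.709571
Q = 0.56 * 10.383660 * 0.709571
Q = 4.1260 m^3/s

4.1260


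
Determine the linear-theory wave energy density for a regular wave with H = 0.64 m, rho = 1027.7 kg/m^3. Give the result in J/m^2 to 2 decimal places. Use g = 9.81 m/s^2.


E = (1/8) * rho * g * H^2
E = (1/8) * 1027.7 * 9.81 * 0.64^2
E = 0.125 * 1027.7 * 9.81 * 0.4096
E = 516.18 J/m^2

516.18


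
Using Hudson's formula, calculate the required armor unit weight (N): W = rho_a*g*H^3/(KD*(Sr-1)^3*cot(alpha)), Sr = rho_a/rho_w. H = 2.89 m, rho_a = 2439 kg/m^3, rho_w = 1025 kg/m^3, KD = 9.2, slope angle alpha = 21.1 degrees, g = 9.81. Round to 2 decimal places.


Sr = rho_a / rho_w = 2439 / 1025 = 2.379512
(Sr - 1) = 1.379512
(Sr - 1)^3 = 2.625286
cot(21.1) = 1 / tan(21.1) = 1 / 0.385868 = 2.591561
Numerator = 2439 * 9.81 * 2.89^3 = 577529.7171
Denominator = 9.2 * 2.625286 * 2.591561 = 62.593008
W = 577529.7171 / 62.593008
W = 9226.74 N

9226.74


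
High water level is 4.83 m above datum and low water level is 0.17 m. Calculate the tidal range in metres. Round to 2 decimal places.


Tidal range = High water - Low water
Tidal range = 4.83 - (0.17)
Tidal range = 4.66 m

4.66


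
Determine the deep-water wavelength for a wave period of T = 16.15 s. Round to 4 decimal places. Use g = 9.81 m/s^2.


L0 = g * T^2 / (2 * pi)
L0 = 9.81 * 16.15^2 / (2 * pi)
L0 = 9.81 * 260.8225 / 6.28319
L0 = 2558.6687 / 6.28319
L0 = 407.2248 m

407.2248


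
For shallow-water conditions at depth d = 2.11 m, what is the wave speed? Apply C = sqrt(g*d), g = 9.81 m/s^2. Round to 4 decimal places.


Using the shallow-water approximation:
C = sqrt(g * d) = sqrt(9.81 * 2.11)
C = sqrt(20.6991)
C = 4.5496 m/s

4.5496


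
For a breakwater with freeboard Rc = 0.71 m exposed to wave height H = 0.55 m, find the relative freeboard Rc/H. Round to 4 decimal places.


Relative freeboard = Rc / H
= 0.71 / 0.55
= 1.2909

1.2909


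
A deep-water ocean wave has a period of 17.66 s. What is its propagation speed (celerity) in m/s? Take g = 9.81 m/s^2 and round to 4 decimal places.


We use the deep-water celerity formula:
C = g * T / (2 * pi)
C = 9.81 * 17.66 / (2 * 3.14159...)
C = 173.244600 / 6.283185
C = 27.5727 m/s

27.5727


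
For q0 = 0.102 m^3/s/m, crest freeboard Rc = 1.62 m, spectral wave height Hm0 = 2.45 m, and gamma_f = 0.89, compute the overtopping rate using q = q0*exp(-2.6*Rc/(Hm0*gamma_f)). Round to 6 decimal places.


q = q0 * exp(-2.6 * Rc / (Hm0 * gamma_f))
Exponent = -2.6 * 1.62 / (2.45 * 0.89)
= -2.6 * 1.62 / 2.1805
= -1.931667
exp(-1.931667) = 0.144906
q = 0.102 * 0.144906
q = 0.014780 m^3/s/m

0.014780


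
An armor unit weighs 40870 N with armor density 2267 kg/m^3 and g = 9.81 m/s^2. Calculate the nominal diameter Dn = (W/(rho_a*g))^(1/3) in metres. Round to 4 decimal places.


V = W / (rho_a * g)
V = 40870 / (2267 * 9.81)
V = 40870 / 22239.27
V = 1.837740 m^3
Dn = V^(1/3) = 1.837740^(1/3)
Dn = 1.2249 m

1.2249


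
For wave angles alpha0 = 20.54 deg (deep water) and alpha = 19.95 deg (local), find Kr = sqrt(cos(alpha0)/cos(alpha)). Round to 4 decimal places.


Kr = sqrt(cos(alpha0) / cos(alpha))
cos(20.54) = 0.936427
cos(19.95) = 0.939991
Kr = sqrt(0.936427 / 0.939991)
Kr = sqrt(0.996209)
Kr = 0.9981

0.9981


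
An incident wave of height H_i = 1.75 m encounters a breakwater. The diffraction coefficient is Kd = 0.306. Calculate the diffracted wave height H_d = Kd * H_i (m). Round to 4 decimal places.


H_d = Kd * H_i
H_d = 0.306 * 1.75
H_d = 0.5355 m

0.5355


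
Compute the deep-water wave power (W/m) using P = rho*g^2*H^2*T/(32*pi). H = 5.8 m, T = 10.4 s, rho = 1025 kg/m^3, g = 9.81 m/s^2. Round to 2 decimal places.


P = rho * g^2 * H^2 * T / (32 * pi)
P = 1025 * 9.81^2 * 5.8^2 * 10.4 / (32 * pi)
P = 1025 * 96.2361 * 33.6400 * 10.4 / 100.53096
P = 343282.26 W/m

343282.26


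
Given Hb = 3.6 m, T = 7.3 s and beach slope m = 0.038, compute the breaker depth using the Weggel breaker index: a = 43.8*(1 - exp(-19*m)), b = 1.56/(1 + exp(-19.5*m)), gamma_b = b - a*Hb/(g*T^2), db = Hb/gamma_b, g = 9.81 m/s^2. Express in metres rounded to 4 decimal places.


a = 43.8 * (1 - exp(-19 * m))
exp(-19 * 0.038) = exp(-0.7220) = 0.485780
a = 43.8 * (1 - 0.485780) = 22.522848
b = 1.56 / (1 + exp(-19.5 * m))
exp(-19.5 * 0.038) = exp(-0.7410) = 0.476637
b = 1.56 / (1 + 0.476637) = 1.056455
Hb / (g * T^2) = 3.6 / (9.81 * 7.3^2) = 3.6 / 522.7749 = 0.00688633
gamma_b = b - a * Hb/(g*T^2) = 1.056455 - 22.522848 * 0.00688633 = 0.901355
db = Hb / gamma_b = 3.6 / 0.901355
db = 3.9940 m

3.9940


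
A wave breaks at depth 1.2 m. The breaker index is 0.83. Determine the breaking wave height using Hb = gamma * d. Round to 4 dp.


Hb = gamma * d
Hb = 0.83 * 1.2
Hb = 0.9960 m

0.9960


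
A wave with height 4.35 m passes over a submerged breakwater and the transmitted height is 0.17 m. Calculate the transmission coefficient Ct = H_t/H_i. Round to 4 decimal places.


Ct = H_t / H_i
Ct = 0.17 / 4.35
Ct = 0.0391

0.0391


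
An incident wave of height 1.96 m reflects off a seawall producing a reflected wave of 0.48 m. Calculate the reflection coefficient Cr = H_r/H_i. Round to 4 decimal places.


Cr = H_r / H_i
Cr = 0.48 / 1.96
Cr = 0.2449

0.2449


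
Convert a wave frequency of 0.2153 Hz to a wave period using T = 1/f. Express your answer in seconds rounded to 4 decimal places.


T = 1 / f
T = 1 / 0.2153
T = 4.6447 s

4.6447


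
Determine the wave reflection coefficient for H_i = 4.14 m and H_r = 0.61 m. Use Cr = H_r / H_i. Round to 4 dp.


Cr = H_r / H_i
Cr = 0.61 / 4.14
Cr = 0.1473

0.1473


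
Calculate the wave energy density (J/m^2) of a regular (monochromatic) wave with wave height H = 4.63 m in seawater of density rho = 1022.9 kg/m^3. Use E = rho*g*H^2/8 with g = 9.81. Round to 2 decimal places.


E = (1/8) * rho * g * H^2
E = (1/8) * 1022.9 * 9.81 * 4.63^2
E = 0.125 * 1022.9 * 9.81 * 21.4369
E = 26888.97 J/m^2

26888.97


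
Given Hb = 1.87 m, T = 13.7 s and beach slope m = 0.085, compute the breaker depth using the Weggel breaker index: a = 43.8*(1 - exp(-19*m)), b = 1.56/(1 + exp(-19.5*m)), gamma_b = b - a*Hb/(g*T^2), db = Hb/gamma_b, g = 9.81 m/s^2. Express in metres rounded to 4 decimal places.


a = 43.8 * (1 - exp(-19 * m))
exp(-19 * 0.085) = exp(-1.6150) = 0.198891
a = 43.8 * (1 - 0.198891) = 35.088589
b = 1.56 / (1 + exp(-19.5 * m))
exp(-19.5 * 0.085) = exp(-1.6575) = 0.190615
b = 1.56 / (1 + 0.190615) = 1.310247
Hb / (g * T^2) = 1.87 / (9.81 * 13.7^2) = 1.87 / 1841.2389 = 0.00101562
gamma_b = b - a * Hb/(g*T^2) = 1.310247 - 35.088589 * 0.00101562 = 1.274611
db = Hb / gamma_b = 1.87 / 1.274611
db = 1.4671 m

1.4671


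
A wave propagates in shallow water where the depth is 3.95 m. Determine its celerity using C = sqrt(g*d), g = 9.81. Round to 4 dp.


Using the shallow-water approximation:
C = sqrt(g * d) = sqrt(9.81 * 3.95)
C = sqrt(38.7495)
C = 6.2249 m/s

6.2249


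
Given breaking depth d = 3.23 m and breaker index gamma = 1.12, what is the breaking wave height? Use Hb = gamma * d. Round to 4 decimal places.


Hb = gamma * d
Hb = 1.12 * 3.23
Hb = 3.6176 m

3.6176


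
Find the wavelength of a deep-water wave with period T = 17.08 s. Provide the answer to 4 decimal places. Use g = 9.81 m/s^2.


L0 = g * T^2 / (2 * pi)
L0 = 9.81 * 17.08^2 / (2 * pi)
L0 = 9.81 * 291.7264 / 6.28319
L0 = 2861.8360 / 6.28319
L0 = 455.4753 m

455.4753


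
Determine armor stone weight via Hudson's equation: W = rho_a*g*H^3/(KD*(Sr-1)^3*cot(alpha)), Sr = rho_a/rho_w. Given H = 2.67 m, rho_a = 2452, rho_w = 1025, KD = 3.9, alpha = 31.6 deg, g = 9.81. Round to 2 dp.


Sr = rho_a / rho_w = 2452 / 1025 = 2.392195
(Sr - 1) = 1.392195
(Sr - 1)^3 = 2.698363
cot(31.6) = 1 / tan(31.6) = 1 / 0.615204 = 1.625477
Numerator = 2452 * 9.81 * 2.67^3 = 457850.0409
Denominator = 3.9 * 2.698363 * 1.625477 = 17.105891
W = 457850.0409 / 17.105891
W = 26765.64 N

26765.64


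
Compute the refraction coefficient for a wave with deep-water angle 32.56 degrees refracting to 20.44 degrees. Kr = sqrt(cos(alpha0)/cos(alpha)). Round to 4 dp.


Kr = sqrt(cos(alpha0) / cos(alpha))
cos(32.56) = 0.842828
cos(20.44) = 0.937038
Kr = sqrt(0.842828 / 0.937038)
Kr = sqrt(0.899460)
Kr = 0.9484

0.9484


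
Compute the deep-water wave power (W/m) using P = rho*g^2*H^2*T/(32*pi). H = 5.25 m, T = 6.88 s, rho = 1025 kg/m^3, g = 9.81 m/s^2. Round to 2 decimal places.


P = rho * g^2 * H^2 * T / (32 * pi)
P = 1025 * 9.81^2 * 5.25^2 * 6.88 / (32 * pi)
P = 1025 * 96.2361 * 27.5625 * 6.88 / 100.53096
P = 186066.88 W/m

186066.88


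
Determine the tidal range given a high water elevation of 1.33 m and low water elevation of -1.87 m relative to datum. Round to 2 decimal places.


Tidal range = High water - Low water
Tidal range = 1.33 - (-1.87)
Tidal range = 3.20 m

3.20


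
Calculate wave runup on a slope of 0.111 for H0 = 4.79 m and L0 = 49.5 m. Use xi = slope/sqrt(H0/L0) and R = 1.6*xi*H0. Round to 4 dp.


xi = slope / sqrt(H0/L0)
H0/L0 = 4.79/49.5 = 0.096768
sqrt(0.096768) = 0.311075
xi = 0.111 / 0.311075 = 0.356827
R = 1.6 * xi * H0 = 1.6 * 0.356827 * 4.79
R = 2.7347 m

2.7347


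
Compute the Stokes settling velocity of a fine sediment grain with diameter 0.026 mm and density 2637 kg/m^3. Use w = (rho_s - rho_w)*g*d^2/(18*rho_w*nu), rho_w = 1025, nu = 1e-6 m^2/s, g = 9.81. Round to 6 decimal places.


w = (rho_s - rho_w) * g * d^2 / (18 * rho_w * nu)
d = 0.026 mm = 0.000026 m
rho_s - rho_w = 2637 - 1025 = 1612
Numerator = 1612 * 9.81 * (0.000026)^2 = 0.000010690075
Denominator = 18 * 1025 * 1e-6 = 0.018450
w = 0.000579 m/s

0.000579


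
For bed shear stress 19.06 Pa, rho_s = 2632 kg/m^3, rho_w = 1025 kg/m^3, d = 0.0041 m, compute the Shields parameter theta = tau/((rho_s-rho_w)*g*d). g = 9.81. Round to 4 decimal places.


theta = tau / ((rho_s - rho_w) * g * d)
rho_s - rho_w = 2632 - 1025 = 1607
Denominator = 1607 * 9.81 * 0.0041 = 64.635147
theta = 19.06 / 64.635147
theta = 0.2949

0.2949


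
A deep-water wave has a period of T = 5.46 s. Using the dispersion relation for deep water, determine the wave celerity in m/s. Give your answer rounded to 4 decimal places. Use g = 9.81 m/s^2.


We use the deep-water celerity formula:
C = g * T / (2 * pi)
C = 9.81 * 5.46 / (2 * 3.14159...)
C = 53.562600 / 6.283185
C = 8.5248 m/s

8.5248


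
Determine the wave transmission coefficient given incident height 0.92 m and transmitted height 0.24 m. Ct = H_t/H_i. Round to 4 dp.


Ct = H_t / H_i
Ct = 0.24 / 0.92
Ct = 0.2609

0.2609


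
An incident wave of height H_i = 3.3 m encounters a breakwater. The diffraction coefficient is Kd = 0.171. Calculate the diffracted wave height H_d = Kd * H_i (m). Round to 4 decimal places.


H_d = Kd * H_i
H_d = 0.171 * 3.3
H_d = 0.5643 m

0.5643


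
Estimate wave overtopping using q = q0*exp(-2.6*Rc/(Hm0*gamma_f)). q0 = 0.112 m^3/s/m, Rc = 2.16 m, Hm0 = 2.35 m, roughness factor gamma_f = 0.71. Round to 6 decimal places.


q = q0 * exp(-2.6 * Rc / (Hm0 * gamma_f))
Exponent = -2.6 * 2.16 / (2.35 * 0.71)
= -2.6 * 2.16 / 1.6685
= -3.365898
exp(-3.365898) = 0.034531
q = 0.112 * 0.034531
q = 0.003867 m^3/s/m

0.003867


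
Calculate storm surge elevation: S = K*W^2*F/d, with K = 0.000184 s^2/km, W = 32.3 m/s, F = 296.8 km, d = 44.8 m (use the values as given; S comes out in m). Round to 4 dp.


S = K * W^2 * F / d
W^2 = 32.3^2 = 1043.29
S = 0.000184 * 1043.29 * 296.8 / 44.8
Numerator = 0.000184 * 1043.29 * 296.8 = 56.975319
S = 56.975319 / 44.8 = 1.2718 m

1.2718


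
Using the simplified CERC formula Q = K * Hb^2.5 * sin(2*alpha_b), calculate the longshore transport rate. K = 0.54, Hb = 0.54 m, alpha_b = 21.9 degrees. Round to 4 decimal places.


Q = K * Hb^2.5 * sin(2 * alpha_b)
Hb^2.5 = 0.54^2.5 = 0.214281
sin(2 * 21.9) = sin(43.8) = 0.692143
Q = 0.54 * 0.214281 * 0.692143
Q = 0.0801 m^3/s

0.0801


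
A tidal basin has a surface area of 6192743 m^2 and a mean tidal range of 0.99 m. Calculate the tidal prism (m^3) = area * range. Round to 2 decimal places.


Tidal prism = Area * Tidal range
P = 6192743 * 0.99
P = 6130815.57 m^3

6130815.57


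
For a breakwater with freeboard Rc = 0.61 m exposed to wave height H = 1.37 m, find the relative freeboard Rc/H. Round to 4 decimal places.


Relative freeboard = Rc / H
= 0.61 / 1.37
= 0.4453

0.4453


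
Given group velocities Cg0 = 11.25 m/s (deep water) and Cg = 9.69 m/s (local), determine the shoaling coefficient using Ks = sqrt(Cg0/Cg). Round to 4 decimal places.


Ks = sqrt(Cg0 / Cg)
Ks = sqrt(11.25 / 9.69)
Ks = sqrt(1.1610)
Ks = 1.0775

1.0775


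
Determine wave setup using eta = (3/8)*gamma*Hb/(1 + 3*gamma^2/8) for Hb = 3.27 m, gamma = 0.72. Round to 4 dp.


eta = (3/8) * gamma * Hb / (1 + 3*gamma^2/8)
Numerator = (3/8) * 0.72 * 3.27 = 0.882900
Denominator = 1 + 3*0.72^2/8 = 1 + 0.194400 = 1.194400
eta = 0.882900 / 1.194400
eta = 0.7392 m

0.7392


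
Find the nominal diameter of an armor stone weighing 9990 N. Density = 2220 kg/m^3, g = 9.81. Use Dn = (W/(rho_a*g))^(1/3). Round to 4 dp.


V = W / (rho_a * g)
V = 9990 / (2220 * 9.81)
V = 9990 / 21778.20
V = 0.458716 m^3
Dn = V^(1/3) = 0.458716^(1/3)
Dn = 0.7712 m

0.7712


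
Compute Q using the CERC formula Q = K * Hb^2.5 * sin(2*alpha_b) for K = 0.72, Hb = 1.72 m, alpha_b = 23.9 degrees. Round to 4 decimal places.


Q = K * Hb^2.5 * sin(2 * alpha_b)
Hb^2.5 = 1.72^2.5 = 3.879905
sin(2 * 23.9) = sin(47.8) = 0.740805
Q = 0.72 * 3.879905 * 0.740805
Q = 2.0695 m^3/s

2.0695


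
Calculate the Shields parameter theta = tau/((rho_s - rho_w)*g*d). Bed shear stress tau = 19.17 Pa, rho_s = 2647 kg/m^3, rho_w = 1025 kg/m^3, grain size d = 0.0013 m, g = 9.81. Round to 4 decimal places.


theta = tau / ((rho_s - rho_w) * g * d)
rho_s - rho_w = 2647 - 1025 = 1622
Denominator = 1622 * 9.81 * 0.0013 = 20.685366
theta = 19.17 / 20.685366
theta = 0.9267

0.9267


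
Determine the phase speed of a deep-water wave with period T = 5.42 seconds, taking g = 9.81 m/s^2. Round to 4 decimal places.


We use the deep-water celerity formula:
C = g * T / (2 * pi)
C = 9.81 * 5.42 / (2 * 3.14159...)
C = 53.170200 / 6.283185
C = 8.4623 m/s

8.4623


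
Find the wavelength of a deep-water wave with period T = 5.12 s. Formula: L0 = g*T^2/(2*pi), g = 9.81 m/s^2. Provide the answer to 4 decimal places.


L0 = g * T^2 / (2 * pi)
L0 = 9.81 * 5.12^2 / (2 * pi)
L0 = 9.81 * 26.2144 / 6.28319
L0 = 257.1633 / 6.28319
L0 = 40.9288 m

40.9288


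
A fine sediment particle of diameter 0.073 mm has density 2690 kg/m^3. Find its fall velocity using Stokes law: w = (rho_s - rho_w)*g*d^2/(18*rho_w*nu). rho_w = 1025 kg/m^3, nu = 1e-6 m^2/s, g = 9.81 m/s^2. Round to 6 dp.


w = (rho_s - rho_w) * g * d^2 / (18 * rho_w * nu)
d = 0.073 mm = 0.000073 m
rho_s - rho_w = 2690 - 1025 = 1665
Numerator = 1665 * 9.81 * (0.000073)^2 = 0.000087042021
Denominator = 18 * 1025 * 1e-6 = 0.018450
w = 0.004718 m/s

0.004718


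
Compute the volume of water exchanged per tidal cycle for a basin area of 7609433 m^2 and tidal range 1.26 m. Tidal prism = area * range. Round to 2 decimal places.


Tidal prism = Area * Tidal range
P = 7609433 * 1.26
P = 9587885.58 m^3

9587885.58


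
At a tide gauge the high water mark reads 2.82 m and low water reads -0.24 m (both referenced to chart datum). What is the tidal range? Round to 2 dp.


Tidal range = High water - Low water
Tidal range = 2.82 - (-0.24)
Tidal range = 3.06 m

3.06


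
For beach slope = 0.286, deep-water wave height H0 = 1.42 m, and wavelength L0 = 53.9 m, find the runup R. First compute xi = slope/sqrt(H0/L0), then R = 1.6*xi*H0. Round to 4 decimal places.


xi = slope / sqrt(H0/L0)
H0/L0 = 1.42/53.9 = 0.026345
sqrt(0.026345) = 0.162312
xi = 0.286 / 0.162312 = 1.762042
R = 1.6 * xi * H0 = 1.6 * 1.762042 * 1.42
R = 4.0034 m

4.0034


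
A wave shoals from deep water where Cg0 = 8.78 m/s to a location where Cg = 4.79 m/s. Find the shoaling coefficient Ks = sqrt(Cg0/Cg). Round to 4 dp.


Ks = sqrt(Cg0 / Cg)
Ks = sqrt(8.78 / 4.79)
Ks = sqrt(1.8330)
Ks = 1.3539

1.3539


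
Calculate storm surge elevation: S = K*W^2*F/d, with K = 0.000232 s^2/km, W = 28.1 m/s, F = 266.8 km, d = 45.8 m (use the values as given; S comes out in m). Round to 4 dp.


S = K * W^2 * F / d
W^2 = 28.1^2 = 789.61
S = 0.000232 * 789.61 * 266.8 / 45.8
Numerator = 0.000232 * 789.61 * 266.8 = 48.874964
S = 48.874964 / 45.8 = 1.0671 m

1.0671


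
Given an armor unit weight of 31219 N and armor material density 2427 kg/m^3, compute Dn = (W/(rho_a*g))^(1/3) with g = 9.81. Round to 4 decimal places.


V = W / (rho_a * g)
V = 31219 / (2427 * 9.81)
V = 31219 / 23808.87
V = 1.311234 m^3
Dn = V^(1/3) = 1.311234^(1/3)
Dn = 1.0945 m

1.0945


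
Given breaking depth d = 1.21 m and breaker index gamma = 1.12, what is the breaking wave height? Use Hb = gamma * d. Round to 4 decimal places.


Hb = gamma * d
Hb = 1.12 * 1.21
Hb = 1.3552 m

1.3552


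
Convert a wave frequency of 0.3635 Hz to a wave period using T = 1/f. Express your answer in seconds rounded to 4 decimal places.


T = 1 / f
T = 1 / 0.3635
T = 2.7510 s

2.7510


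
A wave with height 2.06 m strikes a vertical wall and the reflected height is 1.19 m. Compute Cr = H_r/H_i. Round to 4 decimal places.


Cr = H_r / H_i
Cr = 1.19 / 2.06
Cr = 0.5777

0.5777


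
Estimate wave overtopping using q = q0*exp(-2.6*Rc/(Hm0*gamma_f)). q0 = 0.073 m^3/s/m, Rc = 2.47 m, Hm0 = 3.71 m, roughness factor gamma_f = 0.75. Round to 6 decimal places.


q = q0 * exp(-2.6 * Rc / (Hm0 * gamma_f))
Exponent = -2.6 * 2.47 / (3.71 * 0.75)
= -2.6 * 2.47 / 2.7825
= -2.307996
exp(-2.307996) = 0.099460
q = 0.073 * 0.099460
q = 0.007261 m^3/s/m

0.007261


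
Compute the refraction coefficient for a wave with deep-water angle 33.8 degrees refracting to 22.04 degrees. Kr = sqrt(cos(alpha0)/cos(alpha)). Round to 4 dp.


Kr = sqrt(cos(alpha0) / cos(alpha))
cos(33.8) = 0.830984
cos(22.04) = 0.926922
Kr = sqrt(0.830984 / 0.926922)
Kr = sqrt(0.896499)
Kr = 0.9468

0.9468


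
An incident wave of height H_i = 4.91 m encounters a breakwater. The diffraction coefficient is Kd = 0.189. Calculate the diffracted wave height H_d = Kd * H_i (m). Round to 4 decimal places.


H_d = Kd * H_i
H_d = 0.189 * 4.91
H_d = 0.9280 m

0.9280


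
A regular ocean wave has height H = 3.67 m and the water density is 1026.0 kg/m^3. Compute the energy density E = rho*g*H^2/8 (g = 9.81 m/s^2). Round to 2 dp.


E = (1/8) * rho * g * H^2
E = (1/8) * 1026.0 * 9.81 * 3.67^2
E = 0.125 * 1026.0 * 9.81 * 13.4689
E = 16945.66 J/m^2

16945.66


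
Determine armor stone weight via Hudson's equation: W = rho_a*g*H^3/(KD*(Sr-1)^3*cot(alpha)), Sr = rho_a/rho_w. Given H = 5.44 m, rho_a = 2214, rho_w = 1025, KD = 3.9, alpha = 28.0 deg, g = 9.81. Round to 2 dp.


Sr = rho_a / rho_w = 2214 / 1025 = 2.160000
(Sr - 1) = 1.160000
(Sr - 1)^3 = 1.560896
cot(28.0) = 1 / tan(28.0) = 1 / 0.531709 = 1.880726
Numerator = 2214 * 9.81 * 5.44^3 = 3496578.8236
Denominator = 3.9 * 1.560896 * 1.880726 = 11.448912
W = 3496578.8236 / 11.448912
W = 305407.09 N

305407.09


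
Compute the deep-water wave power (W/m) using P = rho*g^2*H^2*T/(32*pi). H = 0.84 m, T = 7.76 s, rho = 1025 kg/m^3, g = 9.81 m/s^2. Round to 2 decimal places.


P = rho * g^2 * H^2 * T / (32 * pi)
P = 1025 * 9.81^2 * 0.84^2 * 7.76 / (32 * pi)
P = 1025 * 96.2361 * 0.7056 * 7.76 / 100.53096
P = 5372.57 W/m

5372.57


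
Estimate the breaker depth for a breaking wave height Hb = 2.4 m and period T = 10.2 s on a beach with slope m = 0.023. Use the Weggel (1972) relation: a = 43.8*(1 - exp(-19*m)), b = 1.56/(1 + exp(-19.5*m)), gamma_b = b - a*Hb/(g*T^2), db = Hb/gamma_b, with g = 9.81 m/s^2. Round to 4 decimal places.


a = 43.8 * (1 - exp(-19 * m))
exp(-19 * 0.023) = exp(-0.4370) = 0.645971
a = 43.8 * (1 - 0.645971) = 15.506451
b = 1.56 / (1 + exp(-19.5 * m))
exp(-19.5 * 0.023) = exp(-0.4485) = 0.638585
b = 1.56 / (1 + 0.638585) = 0.952041
Hb / (g * T^2) = 2.4 / (9.81 * 10.2^2) = 2.4 / 1020.6324 = 0.00235148
gamma_b = b - a * Hb/(g*T^2) = 0.952041 - 15.506451 * 0.00235148 = 0.915578
db = Hb / gamma_b = 2.4 / 0.915578
db = 2.6213 m

2.6213


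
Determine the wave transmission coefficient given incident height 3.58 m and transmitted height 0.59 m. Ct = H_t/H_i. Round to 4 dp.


Ct = H_t / H_i
Ct = 0.59 / 3.58
Ct = 0.1648

0.1648


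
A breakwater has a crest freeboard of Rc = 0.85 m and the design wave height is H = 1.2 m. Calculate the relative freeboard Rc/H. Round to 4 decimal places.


Relative freeboard = Rc / H
= 0.85 / 1.2
= 0.7083

0.7083
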